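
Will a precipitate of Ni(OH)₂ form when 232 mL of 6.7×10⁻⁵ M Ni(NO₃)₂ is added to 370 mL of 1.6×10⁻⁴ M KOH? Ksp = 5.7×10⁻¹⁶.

Yes

The combined volume is 602 mL.
[Ni²⁺] = (6.7×10⁻⁵)(232)/602 = 2.6×10⁻⁵ M
[OH⁻] = (1.6×10⁻⁴)(370)/602 = 9.8×10⁻⁵ M
Q = [Ni²⁺][OH⁻]^2 = 2.5×10⁻¹³
Since Q (2.5×10⁻¹³) exceeds Ksp (5.7×10⁻¹⁶), Ni(OH)₂ will precipitate.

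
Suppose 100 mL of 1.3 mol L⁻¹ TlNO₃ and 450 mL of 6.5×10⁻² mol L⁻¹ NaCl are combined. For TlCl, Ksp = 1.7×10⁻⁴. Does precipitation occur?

Yes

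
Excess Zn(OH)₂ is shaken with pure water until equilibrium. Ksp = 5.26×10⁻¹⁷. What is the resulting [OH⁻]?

4.72×10⁻⁶ M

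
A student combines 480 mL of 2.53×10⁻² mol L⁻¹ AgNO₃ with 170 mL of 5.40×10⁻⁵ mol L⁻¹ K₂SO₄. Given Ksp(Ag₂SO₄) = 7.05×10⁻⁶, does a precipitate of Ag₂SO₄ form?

No

After mixing, V = 480 mL + 170 mL = 650 mL.
[Ag⁺] = (2.53×10⁻²)(480)/650 = 1.87×10⁻² mol L⁻¹
[SO₄²⁻] = (5.40×10⁻⁵)(170)/650 = 1.41×10⁻⁵ mol L⁻¹
Q = [Ag⁺]^2[SO₄²⁻] = 4.93×10⁻⁹
Since Q (4.93×10⁻⁹) is less than Ksp (7.05×10⁻⁶), no Ag₂SO₄ precipitates.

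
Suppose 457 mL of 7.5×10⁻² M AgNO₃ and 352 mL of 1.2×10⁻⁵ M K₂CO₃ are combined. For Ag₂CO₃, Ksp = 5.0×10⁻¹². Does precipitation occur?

After mixing, V = 457 mL + 352 mL = 809 mL.
[Ag⁺] = (7.5×10⁻²)(457)/809 = 4.2×10⁻² M
[CO₃²⁻] = (1.2×10⁻⁵)(352)/809 = 5.2×10⁻⁶ M
Q = [Ag⁺]^2[CO₃²⁻] = 9.4×10⁻⁹
Because Q > Ksp (9.4×10⁻⁹ vs 5.0×10⁻¹²), a precipitate of Ag₂CO₃ forms.

Yes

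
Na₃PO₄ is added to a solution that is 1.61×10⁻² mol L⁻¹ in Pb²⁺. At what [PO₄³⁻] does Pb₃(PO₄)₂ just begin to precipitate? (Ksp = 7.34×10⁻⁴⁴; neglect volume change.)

1.33×10⁻¹⁹ M

The threshold for precipitation is Q = Ksp.
Pb₃(PO₄)₂(s) ⇌ 3 Pb²⁺(aq) + 2 PO₄³⁻(aq)
Ksp = [Pb²⁺]^3[PO₄³⁻]^2 = [PO₄³⁻]^2(1.61×10⁻²)^3
[PO₄³⁻]^2 = 7.34×10⁻⁴⁴ / (1.61×10⁻²)^3 = 1.76×10⁻³⁸
[PO₄³⁻] = 1.33×10⁻¹⁹ mol L⁻¹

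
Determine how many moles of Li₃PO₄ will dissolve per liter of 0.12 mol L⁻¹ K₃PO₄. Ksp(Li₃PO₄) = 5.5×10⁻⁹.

1.2×10⁻³ M

Li₃PO₄(s) ⇌ 3 Li⁺(aq) + PO₄³⁻(aq)
The solution already contains PO₄³⁻ at 0.12 mol L⁻¹. Let s be the molar solubility of Li₃PO₄.
[PO₄³⁻] ≈ 0.12 mol L⁻¹ (common ion dominates); [Li⁺] = 3s.
Ksp = [Li⁺]^3[PO₄³⁻] = (3s)^3(0.12)
(3s)^3 = 5.5×10⁻⁹ / (0.12) = 4.6×10⁻⁸
s = 1.2×10⁻³ mol L⁻¹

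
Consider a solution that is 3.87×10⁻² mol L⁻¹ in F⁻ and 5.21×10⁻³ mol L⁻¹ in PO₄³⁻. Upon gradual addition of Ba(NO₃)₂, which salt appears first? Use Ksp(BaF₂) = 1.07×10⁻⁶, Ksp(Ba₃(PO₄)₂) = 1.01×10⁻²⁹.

Precipitation of each salt begins when its ion product equals Ksp.
For BaF₂: [Ba²⁺] = (Ksp/[F⁻]^2) = 7.14×10⁻⁴ mol L⁻¹
For Ba₃(PO₄)₂: [Ba²⁺] = (Ksp/[PO₄³⁻]^2)^(1/3) = 7.19×10⁻⁹ mol L⁻¹
The smaller threshold [Ba²⁺] is reached first, so Ba₃(PO₄)₂ precipitates first.

Ba₃(PO₄)₂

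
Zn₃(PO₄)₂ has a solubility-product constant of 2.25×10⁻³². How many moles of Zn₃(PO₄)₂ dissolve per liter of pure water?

Zn₃(PO₄)₂(s) ⇌ 3 Zn²⁺(aq) + 2 PO₄³⁻(aq)
For each mole of Zn₃(PO₄)₂ that dissolves per liter, [Zn²⁺] = 3s and [PO₄³⁻] = 2s; let s denote this solubility.
Ksp = [Zn²⁺]^3[PO₄³⁻]^2 = (3s)^3 · (2s)^2 = 108s^5
108s^5 = 2.25×10⁻³²  ⇒  s^5 = 2.08×10⁻³⁴
s = 1.84×10⁻⁷ M

1.84×10⁻⁷ M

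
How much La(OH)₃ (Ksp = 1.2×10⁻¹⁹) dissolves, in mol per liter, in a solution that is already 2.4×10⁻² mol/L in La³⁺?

5.7×10⁻⁷ M

La(OH)₃(s) ⇌ La³⁺(aq) + 3 OH⁻(aq)
Let s be the solubility of La(OH)₃ here. The common ion gives [La³⁺] ≈ 2.4×10⁻² mol/L, and [OH⁻] = 3s.
Ksp = [La³⁺][OH⁻]^3 = (2.4×10⁻²)(3s)^3
(3s)^3 = 1.2×10⁻¹⁹ / (2.4×10⁻²) = 5.0×10⁻¹⁸
s = 5.7×10⁻⁷ mol/L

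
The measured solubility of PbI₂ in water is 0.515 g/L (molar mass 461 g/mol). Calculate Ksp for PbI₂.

Ksp = 5.58×10⁻⁹

Molar solubility s = (0.515 g/L) / (461 g/mol) = 1.1171×10⁻³ mol/L
PbI₂(s) ⇌ Pb²⁺(aq) + 2 I⁻(aq)
Let s be the molar solubility. Then [Pb²⁺] = s and [I⁻] = 2s.
Ksp = [Pb²⁺][I⁻]^2 = s · (2s)^2 = 4s^3
Ksp = 4 × (1.1171×10⁻³)^3 = 5.58×10⁻⁹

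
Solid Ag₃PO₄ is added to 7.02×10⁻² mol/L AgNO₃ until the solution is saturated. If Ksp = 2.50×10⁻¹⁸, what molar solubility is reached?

Ag₃PO₄(s) ⇌ 3 Ag⁺(aq) + PO₄³⁻(aq)
Ag⁺ is already present at 7.02×10⁻² mol/L. If s mol/L of Ag₃PO₄ dissolves, [PO₄³⁻] = s while [Ag⁺] ≈ 7.02×10⁻² mol/L.
Ksp = [Ag⁺]^3[PO₄³⁻] = (7.02×10⁻²)^3s
s = 2.50×10⁻¹⁸ / (7.02×10⁻²)^3 = 7.23×10⁻¹⁵
s = 7.23×10⁻¹⁵ mol/L

7.23×10⁻¹⁵ M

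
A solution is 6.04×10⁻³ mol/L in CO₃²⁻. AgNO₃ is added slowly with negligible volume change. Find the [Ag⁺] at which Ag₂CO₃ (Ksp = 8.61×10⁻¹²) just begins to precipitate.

3.78×10⁻⁵ M

Each salt precipitates once Q = Ksp for that salt.
Ag₂CO₃(s) ⇌ 2 Ag⁺(aq) + CO₃²⁻(aq)
Ksp = [Ag⁺]^2[CO₃²⁻] = [Ag⁺]^2(6.04×10⁻³)
[Ag⁺]^2 = 8.61×10⁻¹² / (6.04×10⁻³) = 1.43×10⁻⁹
[Ag⁺] = 3.78×10⁻⁵ mol/L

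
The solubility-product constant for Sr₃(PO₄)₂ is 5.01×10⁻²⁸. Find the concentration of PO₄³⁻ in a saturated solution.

Sr₃(PO₄)₂(s) ⇌ 3 Sr²⁺(aq) + 2 PO₄³⁻(aq)
Let s be the molar solubility. Then [Sr²⁺] = 3s and [PO₄³⁻] = 2s.
Ksp = [Sr²⁺]^3[PO₄³⁻]^2 = (3s)^3 · (2s)^2 = 108s^5 = 5.01×10⁻²⁸
s = 1.36×10⁻⁶ mol L⁻¹
[PO₄³⁻] = 2s = 2.72×10⁻⁶ mol L⁻¹

2.72×10⁻⁶ M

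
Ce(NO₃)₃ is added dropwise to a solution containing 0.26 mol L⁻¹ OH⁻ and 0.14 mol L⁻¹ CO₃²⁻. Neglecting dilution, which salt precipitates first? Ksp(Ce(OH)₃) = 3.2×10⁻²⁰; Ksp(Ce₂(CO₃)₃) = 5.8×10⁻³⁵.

The threshold for precipitation is Q = Ksp.
For Ce(OH)₃: [Ce³⁺] = (Ksp/[OH⁻]^3) = 1.8×10⁻¹⁸ mol L⁻¹
For Ce₂(CO₃)₃: [Ce³⁺] = (Ksp/[CO₃²⁻]^3)^(1/2) = 1.5×10⁻¹⁶ mol L⁻¹
The smaller threshold [Ce³⁺] is reached first, so Ce(OH)₃ precipitates first.

Ce(OH)₃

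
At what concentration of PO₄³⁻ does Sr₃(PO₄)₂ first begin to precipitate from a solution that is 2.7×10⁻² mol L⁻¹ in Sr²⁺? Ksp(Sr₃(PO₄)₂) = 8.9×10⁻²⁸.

Precipitation of each salt begins when its ion product equals Ksp.
Sr₃(PO₄)₂(s) ⇌ 3 Sr²⁺(aq) + 2 PO₄³⁻(aq)
Ksp = [Sr²⁺]^3[PO₄³⁻]^2 = [PO₄³⁻]^2(2.7×10⁻²)^3
[PO₄³⁻]^2 = 8.9×10⁻²⁸ / (2.7×10⁻²)^3 = 4.5×10⁻²³
[PO₄³⁻] = 6.7×10⁻¹² mol L⁻¹

6.7×10⁻¹² M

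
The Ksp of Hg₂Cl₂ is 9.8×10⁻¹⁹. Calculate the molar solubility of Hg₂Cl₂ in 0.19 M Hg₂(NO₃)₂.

1.1×10⁻⁹ M

Hg₂Cl₂(s) ⇌ Hg₂²⁺(aq) + 2 Cl⁻(aq)
With Hg₂²⁺ already at 0.19 M and s small, take [Hg₂²⁺] ≈ 0.19 M and [Cl⁻] = 2s.
Ksp = [Hg₂²⁺][Cl⁻]^2 = (0.19)(2s)^2
(2s)^2 = 9.8×10⁻¹⁹ / (0.19) = 5.2×10⁻¹⁸
s = 1.1×10⁻⁹ M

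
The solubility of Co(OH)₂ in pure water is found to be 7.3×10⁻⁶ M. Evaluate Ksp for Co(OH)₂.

Ksp = 1.6×10⁻¹⁵

Co(OH)₂(s) ⇌ Co²⁺(aq) + 2 OH⁻(aq)
For each mole of Co(OH)₂ that dissolves per liter, [Co²⁺] = s and [OH⁻] = 2s; let s denote this solubility.
Ksp = [Co²⁺][OH⁻]^2 = s · (2s)^2 = 4s^3
Ksp = 4 × (7.3×10⁻⁶)^3 = 1.6×10⁻¹⁵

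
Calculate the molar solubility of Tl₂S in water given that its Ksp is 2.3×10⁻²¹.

8.3×10⁻⁸ M

Tl₂S(s) ⇌ 2 Tl⁺(aq) + S²⁻(aq)
With molar solubility s: [Tl⁺] = 2s, [S²⁻] = s.
Ksp = [Tl⁺]^2[S²⁻] = (2s)^2 · s = 4s^3
4s^3 = 2.3×10⁻²¹  ⇒  s^3 = 5.8×10⁻²²
Taking the 3rd root, s = 8.3×10⁻⁸ mol L⁻¹.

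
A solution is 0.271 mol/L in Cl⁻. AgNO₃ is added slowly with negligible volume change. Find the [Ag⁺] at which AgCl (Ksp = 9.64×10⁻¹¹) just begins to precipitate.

3.56×10⁻¹⁰ M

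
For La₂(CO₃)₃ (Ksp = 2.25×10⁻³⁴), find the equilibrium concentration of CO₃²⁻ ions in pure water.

2.19×10⁻⁷ M

La₂(CO₃)₃(s) ⇌ 2 La³⁺(aq) + 3 CO₃²⁻(aq)
Call the molar solubility s, so that [La³⁺] = 2s and [CO₃²⁻] = 3s.
Ksp = [La³⁺]^2[CO₃²⁻]^3 = (2s)^2 · (3s)^3 = 108s^5 = 2.25×10⁻³⁴
s = 7.31×10⁻⁸ mol/L
[CO₃²⁻] = 3s = 2.19×10⁻⁷ mol/L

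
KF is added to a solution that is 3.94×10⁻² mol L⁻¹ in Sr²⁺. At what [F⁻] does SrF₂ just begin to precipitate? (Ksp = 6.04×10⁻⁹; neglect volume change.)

A salt starts to precipitate once the ion product Q reaches its Ksp.
SrF₂(s) ⇌ Sr²⁺(aq) + 2 F⁻(aq)
Ksp = [Sr²⁺][F⁻]^2 = [F⁻]^2(3.94×10⁻²)
[F⁻]^2 = 6.04×10⁻⁹ / (3.94×10⁻²) = 1.53×10⁻⁷
[F⁻] = 3.92×10⁻⁴ mol L⁻¹

3.92×10⁻⁴ M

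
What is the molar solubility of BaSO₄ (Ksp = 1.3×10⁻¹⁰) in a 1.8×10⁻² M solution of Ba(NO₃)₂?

7.2×10⁻⁹ M

BaSO₄(s) ⇌ Ba²⁺(aq) + SO₄²⁻(aq)
The solution already contains Ba²⁺ at 1.8×10⁻² M. Let s be the molar solubility of BaSO₄.
[Ba²⁺] ≈ 1.8×10⁻² M (common ion dominates); [SO₄²⁻] = s.
Ksp = [Ba²⁺][SO₄²⁻] = (1.8×10⁻²)s
s = 1.3×10⁻¹⁰ / (1.8×10⁻²) = 7.2×10⁻⁹
s = 7.2×10⁻⁹ M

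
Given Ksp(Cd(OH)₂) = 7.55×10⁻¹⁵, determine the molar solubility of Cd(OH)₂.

Cd(OH)₂(s) ⇌ Cd²⁺(aq) + 2 OH⁻(aq)
With molar solubility s: [Cd²⁺] = s, [OH⁻] = 2s.
Ksp = [Cd²⁺][OH⁻]^2 = s · (2s)^2 = 4s^3
4s^3 = 7.55×10⁻¹⁵  ⇒  s^3 = 1.89×10⁻¹⁵
Taking the 3rd root, s = 1.24×10⁻⁵ M.

1.24×10⁻⁵ M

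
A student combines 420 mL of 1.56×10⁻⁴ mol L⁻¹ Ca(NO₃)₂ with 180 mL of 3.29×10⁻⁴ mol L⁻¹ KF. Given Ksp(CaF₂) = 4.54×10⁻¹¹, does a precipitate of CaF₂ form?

No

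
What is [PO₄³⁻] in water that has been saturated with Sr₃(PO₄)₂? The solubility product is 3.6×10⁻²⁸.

2.5×10⁻⁶ M

Sr₃(PO₄)₂(s) ⇌ 3 Sr²⁺(aq) + 2 PO₄³⁻(aq)
For each mole of Sr₃(PO₄)₂ that dissolves per liter, [Sr²⁺] = 3s and [PO₄³⁻] = 2s; let s denote this solubility.
Ksp = [Sr²⁺]^3[PO₄³⁻]^2 = (3s)^3 · (2s)^2 = 108s^5 = 3.6×10⁻²⁸
s = 1.3×10⁻⁶ M
[PO₄³⁻] = 2s = 2.5×10⁻⁶ M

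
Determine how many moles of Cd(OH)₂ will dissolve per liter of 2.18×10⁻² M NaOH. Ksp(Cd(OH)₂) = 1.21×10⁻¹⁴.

2.55×10⁻¹¹ M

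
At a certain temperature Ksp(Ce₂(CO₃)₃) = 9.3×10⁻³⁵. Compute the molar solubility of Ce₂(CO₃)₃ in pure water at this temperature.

6.1×10⁻⁸ M

Ce₂(CO₃)₃(s) ⇌ 2 Ce³⁺(aq) + 3 CO₃²⁻(aq)
If s mol/L of Ce₂(CO₃)₃ dissolves, [Ce³⁺] = 2s and [CO₃²⁻] = 3s.
Ksp = [Ce³⁺]^2[CO₃²⁻]^3 = (2s)^2 · (3s)^3 = 108s^5
108s^5 = 9.3×10⁻³⁵  ⇒  s^5 = 8.6×10⁻³⁷
s = (8.6×10⁻³⁷)^(1/5) = 6.1×10⁻⁸ mol L⁻¹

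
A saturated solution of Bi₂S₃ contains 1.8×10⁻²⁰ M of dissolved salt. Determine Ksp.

Bi₂S₃(s) ⇌ 2 Bi³⁺(aq) + 3 S²⁻(aq)
Call the molar solubility s, so that [Bi³⁺] = 2s and [S²⁻] = 3s.
Ksp = [Bi³⁺]^2[S²⁻]^3 = (2s)^2 · (3s)^3 = 108s^5
Ksp = 108 × (1.8×10⁻²⁰)^5 = 2.0×10⁻⁹⁷

Ksp = 2.0×10⁻⁹⁷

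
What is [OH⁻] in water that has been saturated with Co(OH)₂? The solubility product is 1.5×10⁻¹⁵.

Co(OH)₂(s) ⇌ Co²⁺(aq) + 2 OH⁻(aq)
Let s be the molar solubility. Then [Co²⁺] = s and [OH⁻] = 2s.
Ksp = [Co²⁺][OH⁻]^2 = s · (2s)^2 = 4s^3 = 1.5×10⁻¹⁵
s = 7.2×10⁻⁶ M
[OH⁻] = 2s = 1.4×10⁻⁵ M

1.4×10⁻⁵ M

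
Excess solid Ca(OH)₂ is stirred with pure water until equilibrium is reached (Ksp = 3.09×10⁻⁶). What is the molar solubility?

9.18×10⁻³ M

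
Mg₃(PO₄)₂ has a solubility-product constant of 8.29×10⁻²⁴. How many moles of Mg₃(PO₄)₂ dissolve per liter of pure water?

9.48×10⁻⁶ M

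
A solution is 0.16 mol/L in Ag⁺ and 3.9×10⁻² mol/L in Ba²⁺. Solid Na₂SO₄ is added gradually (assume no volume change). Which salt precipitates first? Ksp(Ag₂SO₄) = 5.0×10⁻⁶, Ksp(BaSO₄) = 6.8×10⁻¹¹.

BaSO₄

Precipitation of each salt begins when its ion product equals Ksp.
For Ag₂SO₄: [SO₄²⁻] = (Ksp/[Ag⁺]^2) = 2.0×10⁻⁴ mol/L
For BaSO₄: [SO₄²⁻] = (Ksp/[Ba²⁺]) = 1.7×10⁻⁹ mol/L
BaSO₄ requires the lower [SO₄²⁻], so it precipitates first.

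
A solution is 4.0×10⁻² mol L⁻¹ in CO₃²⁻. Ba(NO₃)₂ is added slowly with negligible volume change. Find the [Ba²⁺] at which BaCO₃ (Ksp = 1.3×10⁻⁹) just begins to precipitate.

3.3×10⁻⁸ M

Precipitation of each salt begins when its ion product equals Ksp.
BaCO₃(s) ⇌ Ba²⁺(aq) + CO₃²⁻(aq)
Ksp = [Ba²⁺][CO₃²⁻] = [Ba²⁺](4.0×10⁻²)
[Ba²⁺] = 1.3×10⁻⁹ / (4.0×10⁻²) = 3.3×10⁻⁸
[Ba²⁺] = 3.3×10⁻⁸ mol L⁻¹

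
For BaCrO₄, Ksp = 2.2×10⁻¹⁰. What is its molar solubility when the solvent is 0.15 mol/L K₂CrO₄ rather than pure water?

1.5×10⁻⁹ M

BaCrO₄(s) ⇌ Ba²⁺(aq) + CrO₄²⁻(aq)
CrO₄²⁻ is already present at 0.15 mol/L. If s mol/L of BaCrO₄ dissolves, [Ba²⁺] = s while [CrO₄²⁻] ≈ 0.15 mol/L.
Ksp = [Ba²⁺][CrO₄²⁻] = s(0.15)
s = 2.2×10⁻¹⁰ / (0.15) = 1.5×10⁻⁹
s = 1.5×10⁻⁹ mol/L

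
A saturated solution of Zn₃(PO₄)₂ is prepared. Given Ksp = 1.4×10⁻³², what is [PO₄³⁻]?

3.3×10⁻⁷ M

Zn₃(PO₄)₂(s) ⇌ 3 Zn²⁺(aq) + 2 PO₄³⁻(aq)
Let s be the molar solubility. Then [Zn²⁺] = 3s and [PO₄³⁻] = 2s.
Ksp = [Zn²⁺]^3[PO₄³⁻]^2 = (3s)^3 · (2s)^2 = 108s^5 = 1.4×10⁻³²
s = 1.7×10⁻⁷ mol L⁻¹
[PO₄³⁻] = 2s = 3.3×10⁻⁷ mol L⁻¹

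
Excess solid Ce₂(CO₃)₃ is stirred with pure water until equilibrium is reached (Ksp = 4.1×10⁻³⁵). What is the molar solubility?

5.2×10⁻⁸ M

Ce₂(CO₃)₃(s) ⇌ 2 Ce³⁺(aq) + 3 CO₃²⁻(aq)
With molar solubility s: [Ce³⁺] = 2s, [CO₃²⁻] = 3s.
Ksp = [Ce³⁺]^2[CO₃²⁻]^3 = (2s)^2 · (3s)^3 = 108s^5
108s^5 = 4.1×10⁻³⁵  ⇒  s^5 = 3.8×10⁻³⁷
Taking the 5th root, s = 5.2×10⁻⁸ M.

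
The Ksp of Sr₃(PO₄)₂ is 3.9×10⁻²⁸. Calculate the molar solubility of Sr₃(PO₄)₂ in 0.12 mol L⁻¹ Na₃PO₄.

1.0×10⁻⁹ M

Sr₃(PO₄)₂(s) ⇌ 3 Sr²⁺(aq) + 2 PO₄³⁻(aq)
Let s be the solubility of Sr₃(PO₄)₂ here. The common ion gives [PO₄³⁻] ≈ 0.12 mol L⁻¹, and [Sr²⁺] = 3s.
Ksp = [Sr²⁺]^3[PO₄³⁻]^2 = (3s)^3(0.12)^2
(3s)^3 = 3.9×10⁻²⁸ / (0.12)^2 = 2.7×10⁻²⁶
s = 1.0×10⁻⁹ mol L⁻¹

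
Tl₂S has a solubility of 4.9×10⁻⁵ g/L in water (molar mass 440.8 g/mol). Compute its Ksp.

Ksp = 5.5×10⁻²¹

s = (4.9×10⁻⁵ g L⁻¹)/(440.8 g mol⁻¹) = 1.112×10⁻⁷ M
Tl₂S(s) ⇌ 2 Tl⁺(aq) + S²⁻(aq)
For each mole of Tl₂S that dissolves per liter, [Tl⁺] = 2s and [S²⁻] = s; let s denote this solubility.
Ksp = [Tl⁺]^2[S²⁻] = (2s)^2 · s = 4s^3
Ksp = 4 × (1.112×10⁻⁷)^3 = 5.5×10⁻²¹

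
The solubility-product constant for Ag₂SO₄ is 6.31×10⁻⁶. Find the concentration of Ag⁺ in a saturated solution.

2.33×10⁻² M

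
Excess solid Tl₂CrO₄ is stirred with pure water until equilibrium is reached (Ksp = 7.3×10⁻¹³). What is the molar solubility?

5.7×10⁻⁵ M

Tl₂CrO₄(s) ⇌ 2 Tl⁺(aq) + CrO₄²⁻(aq)
With molar solubility s: [Tl⁺] = 2s, [CrO₄²⁻] = s.
Ksp = [Tl⁺]^2[CrO₄²⁻] = (2s)^2 · s = 4s^3
4s^3 = 7.3×10⁻¹³  ⇒  s^3 = 1.8×10⁻¹³
s = (1.8×10⁻¹³)^(1/3) = 5.7×10⁻⁵ mol/L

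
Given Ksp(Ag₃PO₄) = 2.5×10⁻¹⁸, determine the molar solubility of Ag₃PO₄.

Ag₃PO₄(s) ⇌ 3 Ag⁺(aq) + PO₄³⁻(aq)
Call the molar solubility s, so that [Ag⁺] = 3s and [PO₄³⁻] = s.
Ksp = [Ag⁺]^3[PO₄³⁻] = (3s)^3 · s = 27s^4
27s^4 = 2.5×10⁻¹⁸  ⇒  s^4 = 9.3×10⁻²⁰
Taking the 4th root, s = 1.7×10⁻⁵ mol L⁻¹.

1.7×10⁻⁵ M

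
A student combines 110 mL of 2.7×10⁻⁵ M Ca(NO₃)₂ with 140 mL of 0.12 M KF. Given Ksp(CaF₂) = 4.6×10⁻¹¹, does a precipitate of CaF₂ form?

The combined volume is 250 mL.
[Ca²⁺] = (2.7×10⁻⁵)(110)/250 = 1.2×10⁻⁵ M
[F⁻] = (0.12)(140)/250 = 6.7×10⁻² M
Q = [Ca²⁺][F⁻]^2 = 5.4×10⁻⁸
Since Q (5.4×10⁻⁸) exceeds Ksp (4.6×10⁻¹¹), CaF₂ will precipitate.

Yes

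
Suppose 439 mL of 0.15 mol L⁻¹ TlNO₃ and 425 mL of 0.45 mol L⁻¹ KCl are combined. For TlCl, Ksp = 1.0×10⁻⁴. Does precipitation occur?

Yes

The combined volume is 864 mL.
[Tl⁺] = (0.15)(439)/864 = 7.6×10⁻² mol L⁻¹
[Cl⁻] = (0.45)(425)/864 = 0.22 mol L⁻¹
Q = [Tl⁺][Cl⁻] = 1.7×10⁻²
Since Q (1.7×10⁻²) exceeds Ksp (1.0×10⁻⁴), TlCl will precipitate.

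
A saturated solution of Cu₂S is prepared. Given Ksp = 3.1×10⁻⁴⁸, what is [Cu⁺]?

Cu₂S(s) ⇌ 2 Cu⁺(aq) + S²⁻(aq)
For each mole of Cu₂S that dissolves per liter, [Cu⁺] = 2s and [S²⁻] = s; let s denote this solubility.
Ksp = [Cu⁺]^2[S²⁻] = (2s)^2 · s = 4s^3 = 3.1×10⁻⁴⁸
s = 9.2×10⁻¹⁷ M
[Cu⁺] = 2s = 1.8×10⁻¹⁶ M

1.8×10⁻¹⁶ M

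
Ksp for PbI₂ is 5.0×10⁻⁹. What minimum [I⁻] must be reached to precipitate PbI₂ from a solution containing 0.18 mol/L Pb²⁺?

A salt starts to precipitate once the ion product Q reaches its Ksp.
PbI₂(s) ⇌ Pb²⁺(aq) + 2 I⁻(aq)
Ksp = [Pb²⁺][I⁻]^2 = [I⁻]^2(0.18)
[I⁻]^2 = 5.0×10⁻⁹ / (0.18) = 2.8×10⁻⁸
[I⁻] = 1.7×10⁻⁴ mol/L

1.7×10⁻⁴ M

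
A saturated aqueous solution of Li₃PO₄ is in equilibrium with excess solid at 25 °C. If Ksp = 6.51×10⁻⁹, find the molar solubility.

Li₃PO₄(s) ⇌ 3 Li⁺(aq) + PO₄³⁻(aq)
Call the molar solubility s, so that [Li⁺] = 3s and [PO₄³⁻] = s.
Ksp = [Li⁺]^3[PO₄³⁻] = (3s)^3 · s = 27s^4
27s^4 = 6.51×10⁻⁹  ⇒  s^4 = 2.41×10⁻¹⁰
s = (2.41×10⁻¹⁰)^(1/4) = 3.94×10⁻³ mol/L

3.94×10⁻³ M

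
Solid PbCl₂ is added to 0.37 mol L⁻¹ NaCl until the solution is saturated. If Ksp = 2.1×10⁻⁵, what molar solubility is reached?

1.5×10⁻⁴ M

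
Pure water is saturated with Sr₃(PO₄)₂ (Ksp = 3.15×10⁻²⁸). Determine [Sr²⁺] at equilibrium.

3.72×10⁻⁶ M

Sr₃(PO₄)₂(s) ⇌ 3 Sr²⁺(aq) + 2 PO₄³⁻(aq)
For each mole of Sr₃(PO₄)₂ that dissolves per liter, [Sr²⁺] = 3s and [PO₄³⁻] = 2s; let s denote this solubility.
Ksp = [Sr²⁺]^3[PO₄³⁻]^2 = (3s)^3 · (2s)^2 = 108s^5 = 3.15×10⁻²⁸
s = 1.24×10⁻⁶ mol/L
[Sr²⁺] = 3s = 3.72×10⁻⁶ mol/L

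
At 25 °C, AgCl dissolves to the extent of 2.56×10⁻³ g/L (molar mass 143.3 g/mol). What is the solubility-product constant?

Convert to molarity: s = 2.56×10⁻³ / 143.3 = 1.7865×10⁻⁵ mol/L
AgCl(s) ⇌ Ag⁺(aq) + Cl⁻(aq)
With molar solubility s: [Ag⁺] = s, [Cl⁻] = s.
Ksp = [Ag⁺][Cl⁻] = s · s = s^2
Ksp = (1.7865×10⁻⁵)^2 = 3.19×10⁻¹⁰

Ksp = 3.19×10⁻¹⁰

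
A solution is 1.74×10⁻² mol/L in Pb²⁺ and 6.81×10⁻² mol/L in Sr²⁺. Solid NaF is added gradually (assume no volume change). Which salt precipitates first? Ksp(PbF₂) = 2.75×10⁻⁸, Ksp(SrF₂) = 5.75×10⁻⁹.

SrF₂

Each salt precipitates once Q = Ksp for that salt.
For PbF₂: [F⁻] = (Ksp/[Pb²⁺])^(1/2) = 1.26×10⁻³ mol/L
For SrF₂: [F⁻] = (Ksp/[Sr²⁺])^(1/2) = 2.91×10⁻⁴ mol/L
The smaller threshold [F⁻] is reached first, so SrF₂ precipitates first.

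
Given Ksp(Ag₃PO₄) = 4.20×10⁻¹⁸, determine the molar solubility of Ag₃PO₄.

1.99×10⁻⁵ M

Ag₃PO₄(s) ⇌ 3 Ag⁺(aq) + PO₄³⁻(aq)
If s mol/L of Ag₃PO₄ dissolves, [Ag⁺] = 3s and [PO₄³⁻] = s.
Ksp = [Ag⁺]^3[PO₄³⁻] = (3s)^3 · s = 27s^4
27s^4 = 4.20×10⁻¹⁸  ⇒  s^4 = 1.56×10⁻¹⁹
s = 1.99×10⁻⁵ mol/L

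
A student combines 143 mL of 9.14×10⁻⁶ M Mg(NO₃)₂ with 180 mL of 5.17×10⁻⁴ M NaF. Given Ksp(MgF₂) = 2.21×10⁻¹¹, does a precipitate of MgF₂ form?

No

Total volume after mixing = 143 + 180 = 323 mL.
[Mg²⁺] = (9.14×10⁻⁶)(143)/323 = 4.05×10⁻⁶ M
[F⁻] = (5.17×10⁻⁴)(180)/323 = 2.88×10⁻⁴ M
Q = [Mg²⁺][F⁻]^2 = 3.36×10⁻¹³
Q = 3.36×10⁻¹³ < Ksp = 2.21×10⁻¹¹, so the solution is unsaturated and no precipitate forms.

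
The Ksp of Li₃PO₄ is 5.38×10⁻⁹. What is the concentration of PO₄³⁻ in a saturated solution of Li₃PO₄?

Li₃PO₄(s) ⇌ 3 Li⁺(aq) + PO₄³⁻(aq)
With molar solubility s: [Li⁺] = 3s, [PO₄³⁻] = s.
Ksp = [Li⁺]^3[PO₄³⁻] = (3s)^3 · s = 27s^4 = 5.38×10⁻⁹
s = 3.76×10⁻³ M
[PO₄³⁻] = s = 3.76×10⁻³ M

3.76×10⁻³ M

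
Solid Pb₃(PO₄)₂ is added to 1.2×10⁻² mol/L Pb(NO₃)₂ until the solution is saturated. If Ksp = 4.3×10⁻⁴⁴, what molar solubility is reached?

7.9×10⁻²⁰ M

Pb₃(PO₄)₂(s) ⇌ 3 Pb²⁺(aq) + 2 PO₄³⁻(aq)
Let s be the solubility of Pb₃(PO₄)₂ here. The common ion gives [Pb²⁺] ≈ 1.2×10⁻² mol/L, and [PO₄³⁻] = 2s.
Ksp = [Pb²⁺]^3[PO₄³⁻]^2 = (1.2×10⁻²)^3(2s)^2
(2s)^2 = 4.3×10⁻⁴⁴ / (1.2×10⁻²)^3 = 2.5×10⁻³⁸
s = 7.9×10⁻²⁰ mol/L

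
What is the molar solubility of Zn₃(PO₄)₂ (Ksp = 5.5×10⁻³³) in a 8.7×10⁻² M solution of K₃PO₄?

3.0×10⁻¹¹ M

Zn₃(PO₄)₂(s) ⇌ 3 Zn²⁺(aq) + 2 PO₄³⁻(aq)
Let s be the solubility of Zn₃(PO₄)₂ here. The common ion gives [PO₄³⁻] ≈ 8.7×10⁻² M, and [Zn²⁺] = 3s.
Ksp = [Zn²⁺]^3[PO₄³⁻]^2 = (3s)^3(8.7×10⁻²)^2
(3s)^3 = 5.5×10⁻³³ / (8.7×10⁻²)^2 = 7.3×10⁻³¹
s = 3.0×10⁻¹¹ M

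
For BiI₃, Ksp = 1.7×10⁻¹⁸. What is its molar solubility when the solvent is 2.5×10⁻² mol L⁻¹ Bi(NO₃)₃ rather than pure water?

1.4×10⁻⁶ M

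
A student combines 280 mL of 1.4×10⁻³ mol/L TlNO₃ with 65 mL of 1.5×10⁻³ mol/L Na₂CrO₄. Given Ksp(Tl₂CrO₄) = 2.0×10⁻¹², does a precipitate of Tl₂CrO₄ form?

Yes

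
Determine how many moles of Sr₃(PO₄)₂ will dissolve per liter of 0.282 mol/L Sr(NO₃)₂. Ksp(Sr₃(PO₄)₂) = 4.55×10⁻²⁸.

7.12×10⁻¹⁴ M

Sr₃(PO₄)₂(s) ⇌ 3 Sr²⁺(aq) + 2 PO₄³⁻(aq)
With Sr²⁺ already at 0.282 mol/L and s small, take [Sr²⁺] ≈ 0.282 mol/L and [PO₄³⁻] = 2s.
Ksp = [Sr²⁺]^3[PO₄³⁻]^2 = (0.282)^3(2s)^2
(2s)^2 = 4.55×10⁻²⁸ / (0.282)^3 = 2.03×10⁻²⁶
s = 7.12×10⁻¹⁴ mol/L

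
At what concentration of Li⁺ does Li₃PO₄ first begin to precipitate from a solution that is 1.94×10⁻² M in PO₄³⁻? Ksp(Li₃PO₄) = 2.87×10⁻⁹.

A salt starts to precipitate once the ion product Q reaches its Ksp.
Li₃PO₄(s) ⇌ 3 Li⁺(aq) + PO₄³⁻(aq)
Ksp = [Li⁺]^3[PO₄³⁻] = [Li⁺]^3(1.94×10⁻²)
[Li⁺]^3 = 2.87×10⁻⁹ / (1.94×10⁻²) = 1.48×10⁻⁷
[Li⁺] = 5.29×10⁻³ M

5.29×10⁻³ M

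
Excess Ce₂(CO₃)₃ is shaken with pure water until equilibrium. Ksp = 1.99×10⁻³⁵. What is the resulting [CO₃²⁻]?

1.35×10⁻⁷ M

Ce₂(CO₃)₃(s) ⇌ 2 Ce³⁺(aq) + 3 CO₃²⁻(aq)
If s mol/L of Ce₂(CO₃)₃ dissolves, [Ce³⁺] = 2s and [CO₃²⁻] = 3s.
Ksp = [Ce³⁺]^2[CO₃²⁻]^3 = (2s)^2 · (3s)^3 = 108s^5 = 1.99×10⁻³⁵
s = 4.50×10⁻⁸ mol L⁻¹
[CO₃²⁻] = 3s = 1.35×10⁻⁷ mol L⁻¹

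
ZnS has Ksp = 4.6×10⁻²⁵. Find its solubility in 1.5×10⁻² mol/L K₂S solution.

3.1×10⁻²³ M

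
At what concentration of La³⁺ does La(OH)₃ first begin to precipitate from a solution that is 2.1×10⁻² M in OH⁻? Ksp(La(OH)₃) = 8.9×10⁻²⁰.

Precipitation of each salt begins when its ion product equals Ksp.
La(OH)₃(s) ⇌ La³⁺(aq) + 3 OH⁻(aq)
Ksp = [La³⁺][OH⁻]^3 = [La³⁺](2.1×10⁻²)^3
[La³⁺] = 8.9×10⁻²⁰ / (2.1×10⁻²)^3 = 9.6×10⁻¹⁵
[La³⁺] = 9.6×10⁻¹⁵ M

9.6×10⁻¹⁵ M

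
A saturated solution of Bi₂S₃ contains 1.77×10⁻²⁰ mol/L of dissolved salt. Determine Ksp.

Bi₂S₃(s) ⇌ 2 Bi³⁺(aq) + 3 S²⁻(aq)
With molar solubility s: [Bi³⁺] = 2s, [S²⁻] = 3s.
Ksp = [Bi³⁺]^2[S²⁻]^3 = (2s)^2 · (3s)^3 = 108s^5
Ksp = 108 × (1.77×10⁻²⁰)^5 = 1.88×10⁻⁹⁷

Ksp = 1.88×10⁻⁹⁷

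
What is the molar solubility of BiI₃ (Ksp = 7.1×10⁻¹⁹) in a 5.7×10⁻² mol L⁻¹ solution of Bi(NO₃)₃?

BiI₃(s) ⇌ Bi³⁺(aq) + 3 I⁻(aq)
The solution already contains Bi³⁺ at 5.7×10⁻² mol L⁻¹. Let s be the molar solubility of BiI₃.
[Bi³⁺] ≈ 5.7×10⁻² mol L⁻¹ (common ion dominates); [I⁻] = 3s.
Ksp = [Bi³⁺][I⁻]^3 = (5.7×10⁻²)(3s)^3
(3s)^3 = 7.1×10⁻¹⁹ / (5.7×10⁻²) = 1.2×10⁻¹⁷
s = 7.7×10⁻⁷ mol L⁻¹

7.7×10⁻⁷ M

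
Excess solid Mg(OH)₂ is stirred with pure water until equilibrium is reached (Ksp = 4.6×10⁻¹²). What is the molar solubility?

Mg(OH)₂(s) ⇌ Mg²⁺(aq) + 2 OH⁻(aq)
If s mol/L of Mg(OH)₂ dissolves, [Mg²⁺] = s and [OH⁻] = 2s.
Ksp = [Mg²⁺][OH⁻]^2 = s · (2s)^2 = 4s^3
4s^3 = 4.6×10⁻¹²  ⇒  s^3 = 1.2×10⁻¹²
s = (1.2×10⁻¹²)^(1/3) = 1.0×10⁻⁴ mol/L

1.0×10⁻⁴ M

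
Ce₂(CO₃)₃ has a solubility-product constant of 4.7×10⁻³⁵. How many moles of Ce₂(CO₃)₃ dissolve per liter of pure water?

5.3×10⁻⁸ M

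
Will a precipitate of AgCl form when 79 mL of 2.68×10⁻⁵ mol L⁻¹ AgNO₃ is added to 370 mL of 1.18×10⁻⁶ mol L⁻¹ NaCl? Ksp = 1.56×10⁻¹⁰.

No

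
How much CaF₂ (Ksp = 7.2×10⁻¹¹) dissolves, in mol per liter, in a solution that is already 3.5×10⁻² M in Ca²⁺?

CaF₂(s) ⇌ Ca²⁺(aq) + 2 F⁻(aq)
The solution already contains Ca²⁺ at 3.5×10⁻² M. Let s be the molar solubility of CaF₂.
[Ca²⁺] ≈ 3.5×10⁻² M (common ion dominates); [F⁻] = 2s.
Ksp = [Ca²⁺][F⁻]^2 = (3.5×10⁻²)(2s)^2
(2s)^2 = 7.2×10⁻¹¹ / (3.5×10⁻²) = 2.1×10⁻⁹
s = 2.3×10⁻⁵ M

2.3×10⁻⁵ M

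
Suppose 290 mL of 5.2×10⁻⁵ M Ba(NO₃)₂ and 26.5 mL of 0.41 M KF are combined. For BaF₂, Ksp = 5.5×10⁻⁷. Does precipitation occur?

Total volume after mixing = 290 + 26.5 = 316.5 mL.
[Ba²⁺] = (5.2×10⁻⁵)(290)/316.5 = 4.8×10⁻⁵ M
[F⁻] = (0.41)(26.5)/316.5 = 3.4×10⁻² M
Q = [Ba²⁺][F⁻]^2 = 5.6×10⁻⁸
Since Q (5.6×10⁻⁸) is less than Ksp (5.5×10⁻⁷), no BaF₂ precipitates.

No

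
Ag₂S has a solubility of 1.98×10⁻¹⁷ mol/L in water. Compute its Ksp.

Ksp = 3.10×10⁻⁵⁰

Ag₂S(s) ⇌ 2 Ag⁺(aq) + S²⁻(aq)
Let s be the molar solubility. Then [Ag⁺] = 2s and [S²⁻] = s.
Ksp = [Ag⁺]^2[S²⁻] = (2s)^2 · s = 4s^3
Ksp = 4 × (1.98×10⁻¹⁷)^3 = 3.10×10⁻⁵⁰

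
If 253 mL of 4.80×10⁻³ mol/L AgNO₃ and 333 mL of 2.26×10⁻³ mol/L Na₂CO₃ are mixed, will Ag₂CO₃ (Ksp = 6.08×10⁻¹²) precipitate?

The combined volume is 586 mL.
[Ag⁺] = (4.80×10⁻³)(253)/586 = 2.07×10⁻³ mol/L
[CO₃²⁻] = (2.26×10⁻³)(333)/586 = 1.28×10⁻³ mol/L
Q = [Ag⁺]^2[CO₃²⁻] = 5.52×10⁻⁹
Because Q > Ksp (5.52×10⁻⁹ vs 6.08×10⁻¹²), a precipitate of Ag₂CO₃ forms.

Yes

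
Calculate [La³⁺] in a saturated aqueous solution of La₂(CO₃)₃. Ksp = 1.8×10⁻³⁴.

1.4×10⁻⁷ M

La₂(CO₃)₃(s) ⇌ 2 La³⁺(aq) + 3 CO₃²⁻(aq)
If s mol/L of La₂(CO₃)₃ dissolves, [La³⁺] = 2s and [CO₃²⁻] = 3s.
Ksp = [La³⁺]^2[CO₃²⁻]^3 = (2s)^2 · (3s)^3 = 108s^5 = 1.8×10⁻³⁴
s = 7.0×10⁻⁸ M
[La³⁺] = 2s = 1.4×10⁻⁷ M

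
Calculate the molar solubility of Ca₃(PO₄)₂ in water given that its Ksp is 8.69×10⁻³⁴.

9.57×10⁻⁸ M

Ca₃(PO₄)₂(s) ⇌ 3 Ca²⁺(aq) + 2 PO₄³⁻(aq)
With molar solubility s: [Ca²⁺] = 3s, [PO₄³⁻] = 2s.
Ksp = [Ca²⁺]^3[PO₄³⁻]^2 = (3s)^3 · (2s)^2 = 108s^5
108s^5 = 8.69×10⁻³⁴  ⇒  s^5 = 8.05×10⁻³⁶
s = 9.57×10⁻⁸ mol L⁻¹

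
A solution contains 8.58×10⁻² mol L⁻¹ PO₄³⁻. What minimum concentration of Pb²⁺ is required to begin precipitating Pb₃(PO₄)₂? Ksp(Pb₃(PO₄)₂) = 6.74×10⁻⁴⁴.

2.09×10⁻¹⁴ M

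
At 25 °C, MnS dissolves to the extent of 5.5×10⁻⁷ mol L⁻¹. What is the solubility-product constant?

MnS(s) ⇌ Mn²⁺(aq) + S²⁻(aq)
With molar solubility s: [Mn²⁺] = s, [S²⁻] = s.
Ksp = [Mn²⁺][S²⁻] = s · s = s^2
Ksp = (5.5×10⁻⁷)^2 = 3.0×10⁻¹³

Ksp = 3.0×10⁻¹³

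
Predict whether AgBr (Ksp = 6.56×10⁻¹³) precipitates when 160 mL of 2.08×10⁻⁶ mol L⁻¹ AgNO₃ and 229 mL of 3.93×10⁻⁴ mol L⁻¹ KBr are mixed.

Yes

Total volume after mixing = 160 + 229 = 389 mL.
[Ag⁺] = (2.08×10⁻⁶)(160)/389 = 8.56×10⁻⁷ mol L⁻¹
[Br⁻] = (3.93×10⁻⁴)(229)/389 = 2.31×10⁻⁴ mol L⁻¹
Q = [Ag⁺][Br⁻] = 1.98×10⁻¹⁰
Since Q (1.98×10⁻¹⁰) exceeds Ksp (6.56×10⁻¹³), AgBr will precipitate.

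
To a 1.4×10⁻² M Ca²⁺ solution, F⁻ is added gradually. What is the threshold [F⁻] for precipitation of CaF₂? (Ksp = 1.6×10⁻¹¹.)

Each salt precipitates once Q = Ksp for that salt.
CaF₂(s) ⇌ Ca²⁺(aq) + 2 F⁻(aq)
Ksp = [Ca²⁺][F⁻]^2 = [F⁻]^2(1.4×10⁻²)
[F⁻]^2 = 1.6×10⁻¹¹ / (1.4×10⁻²) = 1.1×10⁻⁹
[F⁻] = 3.4×10⁻⁵ M

3.4×10⁻⁵ M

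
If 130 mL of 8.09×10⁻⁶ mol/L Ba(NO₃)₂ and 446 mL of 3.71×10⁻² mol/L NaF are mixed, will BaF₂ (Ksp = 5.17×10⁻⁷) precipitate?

After mixing, V = 130 mL + 446 mL = 576 mL.
[Ba²⁺] = (8.09×10⁻⁶)(130)/576 = 1.83×10⁻⁶ mol/L
[F⁻] = (3.71×10⁻²)(446)/576 = 2.87×10⁻² mol/L
Q = [Ba²⁺][F⁻]^2 = 1.51×10⁻⁹
Q < Ksp (1.51×10⁻⁹ vs 5.17×10⁻⁷); the solution remains unsaturated and no precipitate forms.

No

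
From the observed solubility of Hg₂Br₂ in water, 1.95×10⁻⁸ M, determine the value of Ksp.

Hg₂Br₂(s) ⇌ Hg₂²⁺(aq) + 2 Br⁻(aq)
Let s be the molar solubility. Then [Hg₂²⁺] = s and [Br⁻] = 2s.
Ksp = [Hg₂²⁺][Br⁻]^2 = s · (2s)^2 = 4s^3
Ksp = 4 × (1.95×10⁻⁸)^3 = 2.97×10⁻²³

Ksp = 2.97×10⁻²³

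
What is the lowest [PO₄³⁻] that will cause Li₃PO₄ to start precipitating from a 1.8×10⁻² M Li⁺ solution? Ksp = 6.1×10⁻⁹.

1.0×10⁻³ M

The threshold for precipitation is Q = Ksp.
Li₃PO₄(s) ⇌ 3 Li⁺(aq) + PO₄³⁻(aq)
Ksp = [Li⁺]^3[PO₄³⁻] = [PO₄³⁻](1.8×10⁻²)^3
[PO₄³⁻] = 6.1×10⁻⁹ / (1.8×10⁻²)^3 = 1.0×10⁻³
[PO₄³⁻] = 1.0×10⁻³ M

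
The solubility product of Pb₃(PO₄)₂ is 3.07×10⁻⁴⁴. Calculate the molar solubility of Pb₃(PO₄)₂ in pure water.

Pb₃(PO₄)₂(s) ⇌ 3 Pb²⁺(aq) + 2 PO₄³⁻(aq)
For each mole of Pb₃(PO₄)₂ that dissolves per liter, [Pb²⁺] = 3s and [PO₄³⁻] = 2s; let s denote this solubility.
Ksp = [Pb²⁺]^3[PO₄³⁻]^2 = (3s)^3 · (2s)^2 = 108s^5
108s^5 = 3.07×10⁻⁴⁴  ⇒  s^5 = 2.84×10⁻⁴⁶
s = (2.84×10⁻⁴⁶)^(1/5) = 7.78×10⁻¹⁰ mol/L

7.78×10⁻¹⁰ M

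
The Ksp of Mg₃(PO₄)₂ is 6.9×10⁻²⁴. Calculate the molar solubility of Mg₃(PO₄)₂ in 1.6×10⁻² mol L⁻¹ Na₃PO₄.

1.0×10⁻⁷ M

Mg₃(PO₄)₂(s) ⇌ 3 Mg²⁺(aq) + 2 PO₄³⁻(aq)
PO₄³⁻ is already present at 1.6×10⁻² mol L⁻¹. If s mol/L of Mg₃(PO₄)₂ dissolves, [Mg²⁺] = 3s while [PO₄³⁻] ≈ 1.6×10⁻² mol L⁻¹.
Ksp = [Mg²⁺]^3[PO₄³⁻]^2 = (3s)^3(1.6×10⁻²)^2
(3s)^3 = 6.9×10⁻²⁴ / (1.6×10⁻²)^2 = 2.7×10⁻²⁰
s = 1.0×10⁻⁷ mol L⁻¹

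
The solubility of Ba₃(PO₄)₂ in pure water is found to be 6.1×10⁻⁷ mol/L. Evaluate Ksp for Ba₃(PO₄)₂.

Ksp = 9.1×10⁻³⁰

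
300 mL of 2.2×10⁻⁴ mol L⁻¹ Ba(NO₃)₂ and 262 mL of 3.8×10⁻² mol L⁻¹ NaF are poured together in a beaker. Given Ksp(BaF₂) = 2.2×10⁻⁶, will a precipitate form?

No

The combined volume is 562 mL.
[Ba²⁺] = (2.2×10⁻⁴)(300)/562 = 1.2×10⁻⁴ mol L⁻¹
[F⁻] = (3.8×10⁻²)(262)/562 = 1.8×10⁻² mol L⁻¹
Q = [Ba²⁺][F⁻]^2 = 3.7×10⁻⁸
Q < Ksp (3.7×10⁻⁸ vs 2.2×10⁻⁶); the solution remains unsaturated and no precipitate forms.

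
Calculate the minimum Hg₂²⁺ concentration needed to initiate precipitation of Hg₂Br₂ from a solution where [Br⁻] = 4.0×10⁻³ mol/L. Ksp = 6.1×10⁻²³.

3.8×10⁻¹⁸ M

The threshold for precipitation is Q = Ksp.
Hg₂Br₂(s) ⇌ Hg₂²⁺(aq) + 2 Br⁻(aq)
Ksp = [Hg₂²⁺][Br⁻]^2 = [Hg₂²⁺](4.0×10⁻³)^2
[Hg₂²⁺] = 6.1×10⁻²³ / (4.0×10⁻³)^2 = 3.8×10⁻¹⁸
[Hg₂²⁺] = 3.8×10⁻¹⁸ mol/L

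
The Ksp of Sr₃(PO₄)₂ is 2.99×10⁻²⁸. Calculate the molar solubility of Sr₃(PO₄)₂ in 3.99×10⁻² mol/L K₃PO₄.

1.91×10⁻⁹ M

Sr₃(PO₄)₂(s) ⇌ 3 Sr²⁺(aq) + 2 PO₄³⁻(aq)
PO₄³⁻ is already present at 3.99×10⁻² mol/L. If s mol/L of Sr₃(PO₄)₂ dissolves, [Sr²⁺] = 3s while [PO₄³⁻] ≈ 3.99×10⁻² mol/L.
Ksp = [Sr²⁺]^3[PO₄³⁻]^2 = (3s)^3(3.99×10⁻²)^2
(3s)^3 = 2.99×10⁻²⁸ / (3.99×10⁻²)^2 = 1.88×10⁻²⁵
s = 1.91×10⁻⁹ mol/L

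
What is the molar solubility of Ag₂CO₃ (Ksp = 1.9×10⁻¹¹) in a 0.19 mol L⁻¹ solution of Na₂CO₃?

5.0×10⁻⁶ M

Ag₂CO₃(s) ⇌ 2 Ag⁺(aq) + CO₃²⁻(aq)
CO₃²⁻ is already present at 0.19 mol L⁻¹. If s mol/L of Ag₂CO₃ dissolves, [Ag⁺] = 2s while [CO₃²⁻] ≈ 0.19 mol L⁻¹.
Ksp = [Ag⁺]^2[CO₃²⁻] = (2s)^2(0.19)
(2s)^2 = 1.9×10⁻¹¹ / (0.19) = 1.0×10⁻¹⁰
s = 5.0×10⁻⁶ mol L⁻¹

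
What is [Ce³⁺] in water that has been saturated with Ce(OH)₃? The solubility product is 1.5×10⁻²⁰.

Ce(OH)₃(s) ⇌ Ce³⁺(aq) + 3 OH⁻(aq)
Let s be the molar solubility. Then [Ce³⁺] = s and [OH⁻] = 3s.
Ksp = [Ce³⁺][OH⁻]^3 = s · (3s)^3 = 27s^4 = 1.5×10⁻²⁰
s = 4.9×10⁻⁶ mol/L
[Ce³⁺] = s = 4.9×10⁻⁶ mol/L

4.9×10⁻⁶ M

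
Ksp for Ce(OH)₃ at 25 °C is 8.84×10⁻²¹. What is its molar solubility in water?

Ce(OH)₃(s) ⇌ Ce³⁺(aq) + 3 OH⁻(aq)
Call the molar solubility s, so that [Ce³⁺] = s and [OH⁻] = 3s.
Ksp = [Ce³⁺][OH⁻]^3 = s · (3s)^3 = 27s^4
27s^4 = 8.84×10⁻²¹  ⇒  s^4 = 3.27×10⁻²²
s = 4.25×10⁻⁶ mol L⁻¹

4.25×10⁻⁶ M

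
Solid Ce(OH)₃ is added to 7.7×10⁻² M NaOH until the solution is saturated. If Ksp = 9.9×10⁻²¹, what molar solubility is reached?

2.2×10⁻¹⁷ M

Ce(OH)₃(s) ⇌ Ce³⁺(aq) + 3 OH⁻(aq)
With OH⁻ already at 7.7×10⁻² M and s small, take [OH⁻] ≈ 7.7×10⁻² M and [Ce³⁺] = s.
Ksp = [Ce³⁺][OH⁻]^3 = s(7.7×10⁻²)^3
s = 9.9×10⁻²¹ / (7.7×10⁻²)^3 = 2.2×10⁻¹⁷
s = 2.2×10⁻¹⁷ M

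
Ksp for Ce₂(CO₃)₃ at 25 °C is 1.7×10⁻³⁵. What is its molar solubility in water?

Ce₂(CO₃)₃(s) ⇌ 2 Ce³⁺(aq) + 3 CO₃²⁻(aq)
If s mol/L of Ce₂(CO₃)₃ dissolves, [Ce³⁺] = 2s and [CO₃²⁻] = 3s.
Ksp = [Ce³⁺]^2[CO₃²⁻]^3 = (2s)^2 · (3s)^3 = 108s^5
108s^5 = 1.7×10⁻³⁵  ⇒  s^5 = 1.6×10⁻³⁷
s = (1.6×10⁻³⁷)^(1/5) = 4.4×10⁻⁸ mol L⁻¹

4.4×10⁻⁸ M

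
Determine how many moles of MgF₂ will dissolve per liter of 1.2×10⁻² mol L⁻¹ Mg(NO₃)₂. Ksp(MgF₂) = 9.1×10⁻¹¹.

4.4×10⁻⁵ M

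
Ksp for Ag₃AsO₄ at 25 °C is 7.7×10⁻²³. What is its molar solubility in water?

1.3×10⁻⁶ M

Ag₃AsO₄(s) ⇌ 3 Ag⁺(aq) + AsO₄³⁻(aq)
For each mole of Ag₃AsO₄ that dissolves per liter, [Ag⁺] = 3s and [AsO₄³⁻] = s; let s denote this solubility.
Ksp = [Ag⁺]^3[AsO₄³⁻] = (3s)^3 · s = 27s^4
27s^4 = 7.7×10⁻²³  ⇒  s^4 = 2.9×10⁻²⁴
s = (2.9×10⁻²⁴)^(1/4) = 1.3×10⁻⁶ M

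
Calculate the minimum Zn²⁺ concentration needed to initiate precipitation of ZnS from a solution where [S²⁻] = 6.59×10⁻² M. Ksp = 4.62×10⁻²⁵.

A salt starts to precipitate once the ion product Q reaches its Ksp.
ZnS(s) ⇌ Zn²⁺(aq) + S²⁻(aq)
Ksp = [Zn²⁺][S²⁻] = [Zn²⁺](6.59×10⁻²)
[Zn²⁺] = 4.62×10⁻²⁵ / (6.59×10⁻²) = 7.01×10⁻²⁴
[Zn²⁺] = 7.01×10⁻²⁴ M

7.01×10⁻²⁴ M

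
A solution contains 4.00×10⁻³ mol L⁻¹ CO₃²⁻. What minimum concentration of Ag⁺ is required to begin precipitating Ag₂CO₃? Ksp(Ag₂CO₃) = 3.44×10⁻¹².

2.93×10⁻⁵ M

Precipitation of each salt begins when its ion product equals Ksp.
Ag₂CO₃(s) ⇌ 2 Ag⁺(aq) + CO₃²⁻(aq)
Ksp = [Ag⁺]^2[CO₃²⁻] = [Ag⁺]^2(4.00×10⁻³)
[Ag⁺]^2 = 3.44×10⁻¹² / (4.00×10⁻³) = 8.60×10⁻¹⁰
[Ag⁺] = 2.93×10⁻⁵ mol L⁻¹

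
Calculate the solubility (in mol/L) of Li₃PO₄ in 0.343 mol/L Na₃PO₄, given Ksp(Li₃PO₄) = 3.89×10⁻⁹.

Li₃PO₄(s) ⇌ 3 Li⁺(aq) + PO₄³⁻(aq)
With PO₄³⁻ already at 0.343 mol/L and s small, take [PO₄³⁻] ≈ 0.343 mol/L and [Li⁺] = 3s.
Ksp = [Li⁺]^3[PO₄³⁻] = (3s)^3(0.343)
(3s)^3 = 3.89×10⁻⁹ / (0.343) = 1.13×10⁻⁸
s = 7.49×10⁻⁴ mol/L

7.49×10⁻⁴ M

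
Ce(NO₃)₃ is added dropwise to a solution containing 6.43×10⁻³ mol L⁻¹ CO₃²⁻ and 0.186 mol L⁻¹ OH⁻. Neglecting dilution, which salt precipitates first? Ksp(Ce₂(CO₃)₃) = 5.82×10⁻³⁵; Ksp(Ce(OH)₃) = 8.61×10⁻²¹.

Ce(OH)₃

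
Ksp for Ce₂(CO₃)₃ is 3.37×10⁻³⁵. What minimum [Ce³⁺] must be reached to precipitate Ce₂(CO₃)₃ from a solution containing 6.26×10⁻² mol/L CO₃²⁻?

Precipitation of each salt begins when its ion product equals Ksp.
Ce₂(CO₃)₃(s) ⇌ 2 Ce³⁺(aq) + 3 CO₃²⁻(aq)
Ksp = [Ce³⁺]^2[CO₃²⁻]^3 = [Ce³⁺]^2(6.26×10⁻²)^3
[Ce³⁺]^2 = 3.37×10⁻³⁵ / (6.26×10⁻²)^3 = 1.37×10⁻³¹
[Ce³⁺] = 3.71×10⁻¹⁶ mol/L

3.71×10⁻¹⁶ M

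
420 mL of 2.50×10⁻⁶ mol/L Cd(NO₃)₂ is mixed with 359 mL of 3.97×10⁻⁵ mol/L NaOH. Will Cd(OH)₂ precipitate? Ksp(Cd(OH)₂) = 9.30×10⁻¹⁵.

The combined volume is 779 mL.
[Cd²⁺] = (2.50×10⁻⁶)(420)/779 = 1.35×10⁻⁶ mol/L
[OH⁻] = (3.97×10⁻⁵)(359)/779 = 1.83×10⁻⁵ mol/L
Q = [Cd²⁺][OH⁻]^2 = 4.51×10⁻¹⁶
Q = 4.51×10⁻¹⁶ < Ksp = 9.30×10⁻¹⁵, so the solution is unsaturated and no precipitate forms.

No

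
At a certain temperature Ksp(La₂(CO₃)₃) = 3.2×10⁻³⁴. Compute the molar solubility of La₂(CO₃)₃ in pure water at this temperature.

7.8×10⁻⁸ M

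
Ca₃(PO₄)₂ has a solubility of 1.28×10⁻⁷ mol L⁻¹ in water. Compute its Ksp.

Ca₃(PO₄)₂(s) ⇌ 3 Ca²⁺(aq) + 2 PO₄³⁻(aq)
If s mol/L of Ca₃(PO₄)₂ dissolves, [Ca²⁺] = 3s and [PO₄³⁻] = 2s.
Ksp = [Ca²⁺]^3[PO₄³⁻]^2 = (3s)^3 · (2s)^2 = 108s^5
Ksp = 108 × (1.28×10⁻⁷)^5 = 3.71×10⁻³³

Ksp = 3.71×10⁻³³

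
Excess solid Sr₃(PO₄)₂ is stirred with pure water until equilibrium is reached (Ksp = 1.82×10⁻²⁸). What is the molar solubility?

Sr₃(PO₄)₂(s) ⇌ 3 Sr²⁺(aq) + 2 PO₄³⁻(aq)
Let s be the molar solubility. Then [Sr²⁺] = 3s and [PO₄³⁻] = 2s.
Ksp = [Sr²⁺]^3[PO₄³⁻]^2 = (3s)^3 · (2s)^2 = 108s^5
108s^5 = 1.82×10⁻²⁸  ⇒  s^5 = 1.69×10⁻³⁰
Taking the 5th root, s = 1.11×10⁻⁶ M.

1.11×10⁻⁶ M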